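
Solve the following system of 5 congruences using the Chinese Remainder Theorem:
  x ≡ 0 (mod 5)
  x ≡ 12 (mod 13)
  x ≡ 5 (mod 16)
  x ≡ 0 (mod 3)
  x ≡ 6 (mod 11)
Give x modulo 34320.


Product of moduli M = 5 · 13 · 16 · 3 · 11 = 34320.
Merge one congruence at a time:
  Start: x ≡ 0 (mod 5).
  Combine with x ≡ 12 (mod 13); new modulus lcm = 65.
    Write x = 0 + 5·t and substitute into x ≡ 12 (mod 13): 5·t ≡ 12 − 0 = 12 (mod 13).
    The inverse of 5 mod 13 is 8 (since 5·8 = 40 = 3·13 + 1), so t ≡ 8·12 = 96 ≡ 5 (mod 13).
    Then x = 0 + 5·5 = 25, valid modulo lcm(5, 13) = 65: x ≡ 25 (mod 65).
  Combine with x ≡ 5 (mod 16); new modulus lcm = 1040.
    Write x = 25 + 65·t and substitute into x ≡ 5 (mod 16): 65·t ≡ 5 − 25 = -20 (mod 16).
    Reduce coefficients mod 16: 1·t ≡ 12 (mod 16).
    So t ≡ 12 (mod 16).
    Then x = 25 + 65·12 = 805, valid modulo lcm(65, 16) = 1040: x ≡ 805 (mod 1040).
  Combine with x ≡ 0 (mod 3); new modulus lcm = 3120.
    Write x = 805 + 1040·t and substitute into x ≡ 0 (mod 3): 1040·t ≡ 0 − 805 = -805 (mod 3).
    Reduce coefficients mod 3: 2·t ≡ 2 (mod 3).
    The inverse of 2 mod 3 is 2 (since 2·2 = 4 = 1·3 + 1), so t ≡ 2·2 = 4 ≡ 1 (mod 3).
    Then x = 805 + 1040·1 = 1845, valid modulo lcm(1040, 3) = 3120: x ≡ 1845 (mod 3120).
  Combine with x ≡ 6 (mod 11); new modulus lcm = 34320.
    Write x = 1845 + 3120·t and substitute into x ≡ 6 (mod 11): 3120·t ≡ 6 − 1845 = -1839 (mod 11).
    Reduce coefficients mod 11: 7·t ≡ 9 (mod 11).
    The inverse of 7 mod 11 is 8 (since 7·8 = 56 = 5·11 + 1), so t ≡ 8·9 = 72 ≡ 6 (mod 11).
    Then x = 1845 + 3120·6 = 20565, valid modulo lcm(3120, 11) = 34320: x ≡ 20565 (mod 34320).
Verify against each original: 20565 mod 5 = 0, 20565 mod 13 = 12, 20565 mod 16 = 5, 20565 mod 3 = 0, 20565 mod 11 = 6.

x ≡ 20565 (mod 34320).


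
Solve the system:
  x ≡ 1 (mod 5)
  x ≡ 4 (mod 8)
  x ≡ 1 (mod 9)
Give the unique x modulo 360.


Moduli 5, 8, 9 are pairwise coprime; by CRT there is a unique solution modulo M = 5 · 8 · 9 = 360.
Solve pairwise, accumulating the modulus:
  Start with x ≡ 1 (mod 5).
  Combine with x ≡ 4 (mod 8): since gcd(5, 8) = 1, we get a unique residue mod 40.
    Write x = 1 + 5·t and substitute into x ≡ 4 (mod 8): 5·t ≡ 4 − 1 = 3 (mod 8).
    The inverse of 5 mod 8 is 5 (since 5·5 = 25 = 3·8 + 1), so t ≡ 5·3 = 15 ≡ 7 (mod 8).
    Then x = 1 + 5·7 = 36, valid modulo lcm(5, 8) = 40: x ≡ 36 (mod 40).
  Combine with x ≡ 1 (mod 9): since gcd(40, 9) = 1, we get a unique residue mod 360.
    Write x = 36 + 40·t and substitute into x ≡ 1 (mod 9): 40·t ≡ 1 − 36 = -35 (mod 9).
    Reduce coefficients mod 9: 4·t ≡ 1 (mod 9).
    The inverse of 4 mod 9 is 7 (since 4·7 = 28 = 3·9 + 1), so t ≡ 7·1 = 7 ≡ 7 (mod 9).
    Then x = 36 + 40·7 = 316, valid modulo lcm(40, 9) = 360: x ≡ 316 (mod 360).
Verify: 316 mod 5 = 1 ✓, 316 mod 8 = 4 ✓, 316 mod 9 = 1 ✓.

x ≡ 316 (mod 360).


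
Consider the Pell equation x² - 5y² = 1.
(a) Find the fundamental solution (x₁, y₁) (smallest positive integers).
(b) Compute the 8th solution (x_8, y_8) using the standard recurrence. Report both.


Step 1: Find the fundamental solution (x₁, y₁) of x² - 5y² = 1.
  Expand √5 as a continued fraction. a₀ = ⌊√5⌋ = 2; iterate m_{k+1} = d_k·a_k − m_k, d_{k+1} = (5 − m_{k+1}²)/d_k, a_{k+1} = ⌊(a₀ + m_{k+1})/d_{k+1}⌋ (starting m₀ = 0, d₀ = 1), with convergents p_k = a_k·p_{k-1} + p_{k-2}, q_k = a_k·q_{k-1} + q_{k-2} (p₋₁ = 1, q₋₁ = 0):
  k = 0: a₀ = 2; p₀/q₀ = 2/1; p₀² − 5·q₀² = 4 − 5 = -1.
  k = 1: m = 2, d = 1, a = ⌊(2 + 2)/1⌋ = 4; p/q = (4·2 + 1)/(4·1 + 0) = 9/4; p² − 5·q² = 81 − 80 = 1.
  The first convergent with p² − 5·q² = 1 gives the fundamental solution (x₁, y₁) = (9, 4).
Step 2: Apply the recurrence (x_{n+1}, y_{n+1}) = (x₁x_n + 5y₁y_n, x₁y_n + y₁x_n) repeatedly.
  From (x_1, y_1) = (9, 4): x_2 = 9·9 + 5·4·4 = 161; y_2 = 9·4 + 4·9 = 72.
  From (x_2, y_2) = (161, 72): x_3 = 9·161 + 5·4·72 = 2889; y_3 = 9·72 + 4·161 = 1292.
  From (x_3, y_3) = (2889, 1292): x_4 = 9·2889 + 5·4·1292 = 51841; y_4 = 9·1292 + 4·2889 = 23184.
  From (x_4, y_4) = (51841, 23184): x_5 = 9·51841 + 5·4·23184 = 930249; y_5 = 9·23184 + 4·51841 = 416020.
  From (x_5, y_5) = (930249, 416020): x_6 = 9·930249 + 5·4·416020 = 16692641; y_6 = 9·416020 + 4·930249 = 7465176.
  From (x_6, y_6) = (16692641, 7465176): x_7 = 9·16692641 + 5·4·7465176 = 299537289; y_7 = 9·7465176 + 4·16692641 = 133957148.
  From (x_7, y_7) = (299537289, 133957148): x_8 = 9·299537289 + 5·4·133957148 = 5374978561; y_8 = 9·133957148 + 4·299537289 = 2403763488.
Step 3: Verify x_8² - 5·y_8² = 28890394531209630721 - 28890394531209630720 = 1 (should be 1). ✓

(x_1, y_1) = (9, 4); (x_8, y_8) = (5374978561, 2403763488).


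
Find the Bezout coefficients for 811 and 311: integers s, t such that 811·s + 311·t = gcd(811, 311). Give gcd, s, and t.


Euclidean algorithm on (811, 311) — divide until remainder is 0:
  811 = 2 · 311 + 189
  311 = 1 · 189 + 122
  189 = 1 · 122 + 67
  122 = 1 · 67 + 55
  67 = 1 · 55 + 12
  55 = 4 · 12 + 7
  12 = 1 · 7 + 5
  7 = 1 · 5 + 2
  5 = 2 · 2 + 1
  2 = 2 · 1 + 0
gcd(811, 311) = 1.
Track Bezout coefficients alongside the remainders: start with r₀ = 811 = a·1 + b·0 (s = 1, t = 0) and r₁ = 311 = a·0 + b·1 (s = 0, t = 1); each new remainder r_{k+1} = r_{k-1} − q_k·r_k inherits s_{k+1} = s_{k-1} − q_k·s_k, t_{k+1} = t_{k-1} − q_k·t_k, so r_k = a·s_k + b·t_k at every step:
  q = 2: r = 189, s = 1 − 2·0 = 1, t = 0 − 2·1 = -2  (check: 811·1 + 311·(-2) = 189)
  q = 1: r = 122, s = 0 − 1·1 = -1, t = 1 − 1·(-2) = 3  (check: 811·(-1) + 311·3 = 122)
  q = 1: r = 67, s = 1 − 1·(-1) = 2, t = -2 − 1·3 = -5  (check: 811·2 + 311·(-5) = 67)
  q = 1: r = 55, s = -1 − 1·2 = -3, t = 3 − 1·(-5) = 8  (check: 811·(-3) + 311·8 = 55)
  q = 1: r = 12, s = 2 − 1·(-3) = 5, t = -5 − 1·8 = -13  (check: 811·5 + 311·(-13) = 12)
  q = 4: r = 7, s = -3 − 4·5 = -23, t = 8 − 4·(-13) = 60  (check: 811·(-23) + 311·60 = 7)
  q = 1: r = 5, s = 5 − 1·(-23) = 28, t = -13 − 1·60 = -73  (check: 811·28 + 311·(-73) = 5)
  q = 1: r = 2, s = -23 − 1·28 = -51, t = 60 − 1·(-73) = 133  (check: 811·(-51) + 311·133 = 2)
  q = 2: r = 1, s = 28 − 2·(-51) = 130, t = -73 − 2·133 = -339  (check: 811·130 + 311·(-339) = 1)
The row with r = 1 (the gcd) gives the Bezout coefficients s = 130, t = -339.
Result: 811 · (130) + 311 · (-339) = 1.

gcd(811, 311) = 1; s = 130, t = -339 (check: 811·130 + 311·(-339) = 1).


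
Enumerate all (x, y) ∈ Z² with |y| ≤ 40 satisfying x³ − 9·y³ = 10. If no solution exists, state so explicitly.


The equation is x³ - 9y³ = 10. For fixed y, x³ = 9·y³ + 10, so a solution requires the RHS to be a perfect cube.
Strategy: iterate y from -40 to 40, compute RHS = 9·y³ + 10, and check whether it is a (positive or negative) perfect cube.
Check small values of y:
  y = 0: RHS = 10 is not a perfect cube.
  y = 1: RHS = 19 is not a perfect cube.
  y = -1: RHS = 1 = (1)³ ⇒ x = 1 works.
  y = 2: RHS = 82 is not a perfect cube.
  y = -2: RHS = -62 is not a perfect cube.
  y = 3: RHS = 253 is not a perfect cube.
  y = -3: RHS = -233 is not a perfect cube.
Continuing the search up to |y| = 40 finds no further solutions beyond those listed.
Collected solutions: (1, -1).

Solutions (with |y| ≤ 40): (1, -1).


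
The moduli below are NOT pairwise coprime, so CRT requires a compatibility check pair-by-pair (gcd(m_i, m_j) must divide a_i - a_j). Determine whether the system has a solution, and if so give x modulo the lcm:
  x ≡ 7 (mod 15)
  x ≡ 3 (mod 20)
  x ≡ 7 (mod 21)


Moduli 15, 20, 21 are not pairwise coprime, so CRT works modulo lcm(m_i) when all pairwise compatibility conditions hold.
Pairwise compatibility: gcd(m_i, m_j) must divide a_i - a_j for every pair.
Merge one congruence at a time:
  Start: x ≡ 7 (mod 15).
  Combine with x ≡ 3 (mod 20): gcd(15, 20) = 5, and 3 - 7 = -4 is NOT divisible by 5.
    ⇒ system is inconsistent (no integer solution).

No solution (the system is inconsistent).


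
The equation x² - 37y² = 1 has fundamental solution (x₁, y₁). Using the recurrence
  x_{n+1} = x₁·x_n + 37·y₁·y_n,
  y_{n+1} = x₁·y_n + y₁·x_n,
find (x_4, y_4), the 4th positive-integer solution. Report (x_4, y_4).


Step 1: Find the fundamental solution (x₁, y₁) of x² - 37y² = 1.
  Expand √37 as a continued fraction. a₀ = ⌊√37⌋ = 6; iterate m_{k+1} = d_k·a_k − m_k, d_{k+1} = (37 − m_{k+1}²)/d_k, a_{k+1} = ⌊(a₀ + m_{k+1})/d_{k+1}⌋ (starting m₀ = 0, d₀ = 1), with convergents p_k = a_k·p_{k-1} + p_{k-2}, q_k = a_k·q_{k-1} + q_{k-2} (p₋₁ = 1, q₋₁ = 0):
  k = 0: a₀ = 6; p₀/q₀ = 6/1; p₀² − 37·q₀² = 36 − 37 = -1.
  k = 1: m = 6, d = 1, a = ⌊(6 + 6)/1⌋ = 12; p/q = (12·6 + 1)/(12·1 + 0) = 73/12; p² − 37·q² = 5329 − 5328 = 1.
  The first convergent with p² − 37·q² = 1 gives the fundamental solution (x₁, y₁) = (73, 12).
Step 2: Apply the recurrence (x_{n+1}, y_{n+1}) = (x₁x_n + 37y₁y_n, x₁y_n + y₁x_n) repeatedly.
  From (x_1, y_1) = (73, 12): x_2 = 73·73 + 37·12·12 = 10657; y_2 = 73·12 + 12·73 = 1752.
  From (x_2, y_2) = (10657, 1752): x_3 = 73·10657 + 37·12·1752 = 1555849; y_3 = 73·1752 + 12·10657 = 255780.
  From (x_3, y_3) = (1555849, 255780): x_4 = 73·1555849 + 37·12·255780 = 227143297; y_4 = 73·255780 + 12·1555849 = 37342128.
Step 3: Verify x_4² - 37·y_4² = 51594077372030209 - 51594077372030208 = 1 (should be 1). ✓

(x_1, y_1) = (73, 12); (x_4, y_4) = (227143297, 37342128).


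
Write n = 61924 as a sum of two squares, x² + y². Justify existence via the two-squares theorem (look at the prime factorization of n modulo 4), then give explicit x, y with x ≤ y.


Step 1: Factor n = 61924 = 2^2 · 113 · 137.
Step 2: Check the mod-4 condition on each prime factor: 2 = 2 (special); 113 ≡ 1 (mod 4), exponent 1; 137 ≡ 1 (mod 4), exponent 1.
All primes ≡ 3 (mod 4) appear to even exponent (or don't appear), so by the two-squares theorem n IS expressible as a sum of two squares.
Step 3: Build a representation. Group n = k² · m with k = 2 and m = 113 · 137 = 15481 (a product of primes ≡ 1 (mod 4)); a representation of m scales to one of n via (k·x)² + (k·y)² = k²(x² + y²). Each prime p ≡ 1 (mod 4) is itself a sum of two squares; find a² by testing p − a² for a perfect square:
  113: 113 − 1² = 112, 113 − 2² = 109, 113 − 3² = 104, 113 − 4² = 97, 113 − 5² = 88, 113 − 6² = 77, 113 − 7² = 64 = 8² ⇒ 113 = 7² + 8².
  137: 137 − 1² = 136, 137 − 2² = 133, 137 − 3² = 128, 137 − 4² = 121 = 11² ⇒ 137 = 4² + 11².
  Combine using the Brahmagupta–Fibonacci identity (a² + b²)(c² + d²) = (ac − bd)² + (ad + bc)² = (ac + bd)² + (ad − bc)²:
  113 · 137 = 15481: from (7² + 8²)(4² + 11²), take (7·4 − 8·11, 7·11 + 8·4) = (28 − 88, 77 + 32) = (-60, 109); dropping signs (only squares matter) gives (60, 109); check 60² + 109² = 3600 + 11881 = 15481 ✓.
  Scale by k = 2: (2·60, 2·109) = (120, 218).
Step 4: Order so x ≤ y and verify: 120² + 218² = 14400 + 47524 = 61924 = n. ✓

n = 61924 = 120² + 218² (one valid representation with x ≤ y).


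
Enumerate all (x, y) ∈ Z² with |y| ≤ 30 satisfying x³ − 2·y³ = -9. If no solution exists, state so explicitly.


The equation is x³ - 2y³ = -9. For fixed y, x³ = 2·y³ − 9, so a solution requires the RHS to be a perfect cube.
Strategy: iterate y from -30 to 30, compute RHS = 2·y³ − 9, and check whether it is a (positive or negative) perfect cube.
Check small values of y:
  y = 0: RHS = -9 is not a perfect cube.
  y = 1: RHS = -7 is not a perfect cube.
  y = -1: RHS = -11 is not a perfect cube.
  y = 2: RHS = 7 is not a perfect cube.
  y = -2: RHS = -25 is not a perfect cube.
  y = 3: RHS = 45 is not a perfect cube.
  y = -3: RHS = -63 is not a perfect cube.
Continuing the search up to |y| = 30 finds no solutions either.
No (x, y) in the scanned range satisfies the equation.

No integer solutions with |y| ≤ 30.


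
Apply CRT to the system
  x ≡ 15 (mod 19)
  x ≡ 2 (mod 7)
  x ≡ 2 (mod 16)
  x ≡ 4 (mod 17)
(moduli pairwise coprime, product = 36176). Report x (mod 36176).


Product of moduli M = 19 · 7 · 16 · 17 = 36176.
Merge one congruence at a time:
  Start: x ≡ 15 (mod 19).
  Combine with x ≡ 2 (mod 7); new modulus lcm = 133.
    Write x = 15 + 19·t and substitute into x ≡ 2 (mod 7): 19·t ≡ 2 − 15 = -13 (mod 7).
    Reduce coefficients mod 7: 5·t ≡ 1 (mod 7).
    The inverse of 5 mod 7 is 3 (since 5·3 = 15 = 2·7 + 1), so t ≡ 3·1 = 3 ≡ 3 (mod 7).
    Then x = 15 + 19·3 = 72, valid modulo lcm(19, 7) = 133: x ≡ 72 (mod 133).
  Combine with x ≡ 2 (mod 16); new modulus lcm = 2128.
    Write x = 72 + 133·t and substitute into x ≡ 2 (mod 16): 133·t ≡ 2 − 72 = -70 (mod 16).
    Reduce coefficients mod 16: 5·t ≡ 10 (mod 16).
    The inverse of 5 mod 16 is 13 (since 5·13 = 65 = 4·16 + 1), so t ≡ 13·10 = 130 ≡ 2 (mod 16).
    Then x = 72 + 133·2 = 338, valid modulo lcm(133, 16) = 2128: x ≡ 338 (mod 2128).
  Combine with x ≡ 4 (mod 17); new modulus lcm = 36176.
    Write x = 338 + 2128·t and substitute into x ≡ 4 (mod 17): 2128·t ≡ 4 − 338 = -334 (mod 17).
    Reduce coefficients mod 17: 3·t ≡ 6 (mod 17).
    The inverse of 3 mod 17 is 6 (since 3·6 = 18 = 1·17 + 1), so t ≡ 6·6 = 36 ≡ 2 (mod 17).
    Then x = 338 + 2128·2 = 4594, valid modulo lcm(2128, 17) = 36176: x ≡ 4594 (mod 36176).
Verify against each original: 4594 mod 19 = 15, 4594 mod 7 = 2, 4594 mod 16 = 2, 4594 mod 17 = 4.

x ≡ 4594 (mod 36176).


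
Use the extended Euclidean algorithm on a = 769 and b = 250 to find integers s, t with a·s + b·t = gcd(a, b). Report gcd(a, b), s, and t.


Euclidean algorithm on (769, 250) — divide until remainder is 0:
  769 = 3 · 250 + 19
  250 = 13 · 19 + 3
  19 = 6 · 3 + 1
  3 = 3 · 1 + 0
gcd(769, 250) = 1.
Track Bezout coefficients alongside the remainders: start with r₀ = 769 = a·1 + b·0 (s = 1, t = 0) and r₁ = 250 = a·0 + b·1 (s = 0, t = 1); each new remainder r_{k+1} = r_{k-1} − q_k·r_k inherits s_{k+1} = s_{k-1} − q_k·s_k, t_{k+1} = t_{k-1} − q_k·t_k, so r_k = a·s_k + b·t_k at every step:
  q = 3: r = 19, s = 1 − 3·0 = 1, t = 0 − 3·1 = -3  (check: 769·1 + 250·(-3) = 19)
  q = 13: r = 3, s = 0 − 13·1 = -13, t = 1 − 13·(-3) = 40  (check: 769·(-13) + 250·40 = 3)
  q = 6: r = 1, s = 1 − 6·(-13) = 79, t = -3 − 6·40 = -243  (check: 769·79 + 250·(-243) = 1)
The row with r = 1 (the gcd) gives the Bezout coefficients s = 79, t = -243.
Result: 769 · (79) + 250 · (-243) = 1.

gcd(769, 250) = 1; s = 79, t = -243 (check: 769·79 + 250·(-243) = 1).


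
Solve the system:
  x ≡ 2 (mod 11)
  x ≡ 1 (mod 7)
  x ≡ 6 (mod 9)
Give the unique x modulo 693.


Moduli 11, 7, 9 are pairwise coprime; by CRT there is a unique solution modulo M = 11 · 7 · 9 = 693.
Solve pairwise, accumulating the modulus:
  Start with x ≡ 2 (mod 11).
  Combine with x ≡ 1 (mod 7): since gcd(11, 7) = 1, we get a unique residue mod 77.
    Write x = 2 + 11·t and substitute into x ≡ 1 (mod 7): 11·t ≡ 1 − 2 = -1 (mod 7).
    Reduce coefficients mod 7: 4·t ≡ 6 (mod 7).
    The inverse of 4 mod 7 is 2 (since 4·2 = 8 = 1·7 + 1), so t ≡ 2·6 = 12 ≡ 5 (mod 7).
    Then x = 2 + 11·5 = 57, valid modulo lcm(11, 7) = 77: x ≡ 57 (mod 77).
  Combine with x ≡ 6 (mod 9): since gcd(77, 9) = 1, we get a unique residue mod 693.
    Write x = 57 + 77·t and substitute into x ≡ 6 (mod 9): 77·t ≡ 6 − 57 = -51 (mod 9).
    Reduce coefficients mod 9: 5·t ≡ 3 (mod 9).
    The inverse of 5 mod 9 is 2 (since 5·2 = 10 = 1·9 + 1), so t ≡ 2·3 = 6 ≡ 6 (mod 9).
    Then x = 57 + 77·6 = 519, valid modulo lcm(77, 9) = 693: x ≡ 519 (mod 693).
Verify: 519 mod 11 = 2 ✓, 519 mod 7 = 1 ✓, 519 mod 9 = 6 ✓.

x ≡ 519 (mod 693).


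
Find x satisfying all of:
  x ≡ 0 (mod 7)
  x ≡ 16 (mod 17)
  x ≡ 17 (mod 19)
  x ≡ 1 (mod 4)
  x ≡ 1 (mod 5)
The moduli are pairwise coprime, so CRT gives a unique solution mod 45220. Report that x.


Product of moduli M = 7 · 17 · 19 · 4 · 5 = 45220.
Merge one congruence at a time:
  Start: x ≡ 0 (mod 7).
  Combine with x ≡ 16 (mod 17); new modulus lcm = 119.
    Write x = 0 + 7·t and substitute into x ≡ 16 (mod 17): 7·t ≡ 16 − 0 = 16 (mod 17).
    The inverse of 7 mod 17 is 5 (since 7·5 = 35 = 2·17 + 1), so t ≡ 5·16 = 80 ≡ 12 (mod 17).
    Then x = 0 + 7·12 = 84, valid modulo lcm(7, 17) = 119: x ≡ 84 (mod 119).
  Combine with x ≡ 17 (mod 19); new modulus lcm = 2261.
    Write x = 84 + 119·t and substitute into x ≡ 17 (mod 19): 119·t ≡ 17 − 84 = -67 (mod 19).
    Reduce coefficients mod 19: 5·t ≡ 9 (mod 19).
    The inverse of 5 mod 19 is 4 (since 5·4 = 20 = 1·19 + 1), so t ≡ 4·9 = 36 ≡ 17 (mod 19).
    Then x = 84 + 119·17 = 2107, valid modulo lcm(119, 19) = 2261: x ≡ 2107 (mod 2261).
  Combine with x ≡ 1 (mod 4); new modulus lcm = 9044.
    Write x = 2107 + 2261·t and substitute into x ≡ 1 (mod 4): 2261·t ≡ 1 − 2107 = -2106 (mod 4).
    Reduce coefficients mod 4: 1·t ≡ 2 (mod 4).
    So t ≡ 2 (mod 4).
    Then x = 2107 + 2261·2 = 6629, valid modulo lcm(2261, 4) = 9044: x ≡ 6629 (mod 9044).
  Combine with x ≡ 1 (mod 5); new modulus lcm = 45220.
    Write x = 6629 + 9044·t and substitute into x ≡ 1 (mod 5): 9044·t ≡ 1 − 6629 = -6628 (mod 5).
    Reduce coefficients mod 5: 4·t ≡ 2 (mod 5).
    The inverse of 4 mod 5 is 4 (since 4·4 = 16 = 3·5 + 1), so t ≡ 4·2 = 8 ≡ 3 (mod 5).
    Then x = 6629 + 9044·3 = 33761, valid modulo lcm(9044, 5) = 45220: x ≡ 33761 (mod 45220).
Verify against each original: 33761 mod 7 = 0, 33761 mod 17 = 16, 33761 mod 19 = 17, 33761 mod 4 = 1, 33761 mod 5 = 1.

x ≡ 33761 (mod 45220).


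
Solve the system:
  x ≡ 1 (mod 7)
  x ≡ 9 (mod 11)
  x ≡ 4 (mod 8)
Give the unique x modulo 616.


Moduli 7, 11, 8 are pairwise coprime; by CRT there is a unique solution modulo M = 7 · 11 · 8 = 616.
Solve pairwise, accumulating the modulus:
  Start with x ≡ 1 (mod 7).
  Combine with x ≡ 9 (mod 11): since gcd(7, 11) = 1, we get a unique residue mod 77.
    Write x = 1 + 7·t and substitute into x ≡ 9 (mod 11): 7·t ≡ 9 − 1 = 8 (mod 11).
    The inverse of 7 mod 11 is 8 (since 7·8 = 56 = 5·11 + 1), so t ≡ 8·8 = 64 ≡ 9 (mod 11).
    Then x = 1 + 7·9 = 64, valid modulo lcm(7, 11) = 77: x ≡ 64 (mod 77).
  Combine with x ≡ 4 (mod 8): since gcd(77, 8) = 1, we get a unique residue mod 616.
    Write x = 64 + 77·t and substitute into x ≡ 4 (mod 8): 77·t ≡ 4 − 64 = -60 (mod 8).
    Reduce coefficients mod 8: 5·t ≡ 4 (mod 8).
    The inverse of 5 mod 8 is 5 (since 5·5 = 25 = 3·8 + 1), so t ≡ 5·4 = 20 ≡ 4 (mod 8).
    Then x = 64 + 77·4 = 372, valid modulo lcm(77, 8) = 616: x ≡ 372 (mod 616).
Verify: 372 mod 7 = 1 ✓, 372 mod 11 = 9 ✓, 372 mod 8 = 4 ✓.

x ≡ 372 (mod 616).


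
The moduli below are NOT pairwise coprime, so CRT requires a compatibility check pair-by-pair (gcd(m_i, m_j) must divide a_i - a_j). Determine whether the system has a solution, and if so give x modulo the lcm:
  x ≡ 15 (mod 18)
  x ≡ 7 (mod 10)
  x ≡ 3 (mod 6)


Moduli 18, 10, 6 are not pairwise coprime, so CRT works modulo lcm(m_i) when all pairwise compatibility conditions hold.
Pairwise compatibility: gcd(m_i, m_j) must divide a_i - a_j for every pair.
Merge one congruence at a time:
  Start: x ≡ 15 (mod 18).
  Combine with x ≡ 7 (mod 10): gcd(18, 10) = 2; 7 - 15 = -8, which IS divisible by 2, so compatible.
    Write x = 15 + 18·t and substitute into x ≡ 7 (mod 10): 18·t ≡ 7 − 15 = -8 (mod 10).
    Divide the congruence (and modulus) by g = 2: 9·t ≡ -4 (mod 5).
    Reduce coefficients mod 5: 4·t ≡ 1 (mod 5).
    The inverse of 4 mod 5 is 4 (since 4·4 = 16 = 3·5 + 1), so t ≡ 4·1 = 4 ≡ 4 (mod 5).
    Then x = 15 + 18·4 = 87, valid modulo lcm(18, 10) = 90: x ≡ 87 (mod 90).
  Combine with x ≡ 3 (mod 6): gcd(90, 6) = 6; 3 - 87 = -84, which IS divisible by 6, so compatible.
    Write x = 87 + 90·t and substitute into x ≡ 3 (mod 6): 90·t ≡ 3 − 87 = -84 (mod 6).
    Divide the congruence (and modulus) by g = 6: 15·t ≡ -14 (mod 1).
    Modulo 1 every t works; take t = 0.
    Then x = 87 + 90·0 = 87, valid modulo lcm(90, 6) = 90: x ≡ 87 (mod 90).
Verify: 87 mod 18 = 15, 87 mod 10 = 7, 87 mod 6 = 3.

x ≡ 87 (mod 90).


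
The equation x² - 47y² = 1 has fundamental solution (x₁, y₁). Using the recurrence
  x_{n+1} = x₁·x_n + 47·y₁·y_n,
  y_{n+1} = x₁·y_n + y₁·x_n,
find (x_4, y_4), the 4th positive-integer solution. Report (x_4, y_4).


Step 1: Find the fundamental solution (x₁, y₁) of x² - 47y² = 1.
  Expand √47 as a continued fraction. a₀ = ⌊√47⌋ = 6; iterate m_{k+1} = d_k·a_k − m_k, d_{k+1} = (47 − m_{k+1}²)/d_k, a_{k+1} = ⌊(a₀ + m_{k+1})/d_{k+1}⌋ (starting m₀ = 0, d₀ = 1), with convergents p_k = a_k·p_{k-1} + p_{k-2}, q_k = a_k·q_{k-1} + q_{k-2} (p₋₁ = 1, q₋₁ = 0):
  k = 0: a₀ = 6; p₀/q₀ = 6/1; p₀² − 47·q₀² = 36 − 47 = -11.
  k = 1: m = 6, d = 11, a = ⌊(6 + 6)/11⌋ = 1; p/q = (1·6 + 1)/(1·1 + 0) = 7/1; p² − 47·q² = 49 − 47 = 2.
  k = 2: m = 5, d = 2, a = ⌊(6 + 5)/2⌋ = 5; p/q = (5·7 + 6)/(5·1 + 1) = 41/6; p² − 47·q² = 1681 − 1692 = -11.
  k = 3: m = 5, d = 11, a = ⌊(6 + 5)/11⌋ = 1; p/q = (1·41 + 7)/(1·6 + 1) = 48/7; p² − 47·q² = 2304 − 2303 = 1.
  The first convergent with p² − 47·q² = 1 gives the fundamental solution (x₁, y₁) = (48, 7).
Step 2: Apply the recurrence (x_{n+1}, y_{n+1}) = (x₁x_n + 47y₁y_n, x₁y_n + y₁x_n) repeatedly.
  From (x_1, y_1) = (48, 7): x_2 = 48·48 + 47·7·7 = 4607; y_2 = 48·7 + 7·48 = 672.
  From (x_2, y_2) = (4607, 672): x_3 = 48·4607 + 47·7·672 = 442224; y_3 = 48·672 + 7·4607 = 64505.
  From (x_3, y_3) = (442224, 64505): x_4 = 48·442224 + 47·7·64505 = 42448897; y_4 = 48·64505 + 7·442224 = 6191808.
Step 3: Verify x_4² - 47·y_4² = 1801908856516609 - 1801908856516608 = 1 (should be 1). ✓

(x_1, y_1) = (48, 7); (x_4, y_4) = (42448897, 6191808).


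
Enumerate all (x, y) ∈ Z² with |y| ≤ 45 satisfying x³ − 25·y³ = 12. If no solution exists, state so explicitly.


The equation is x³ - 25y³ = 12. For fixed y, x³ = 25·y³ + 12, so a solution requires the RHS to be a perfect cube.
Strategy: iterate y from -45 to 45, compute RHS = 25·y³ + 12, and check whether it is a (positive or negative) perfect cube.
Check small values of y:
  y = 0: RHS = 12 is not a perfect cube.
  y = 1: RHS = 37 is not a perfect cube.
  y = -1: RHS = -13 is not a perfect cube.
  y = 2: RHS = 212 is not a perfect cube.
  y = -2: RHS = -188 is not a perfect cube.
  y = 3: RHS = 687 is not a perfect cube.
  y = -3: RHS = -663 is not a perfect cube.
Continuing the search up to |y| = 45 finds no solutions either.
No (x, y) in the scanned range satisfies the equation.

No integer solutions with |y| ≤ 45.


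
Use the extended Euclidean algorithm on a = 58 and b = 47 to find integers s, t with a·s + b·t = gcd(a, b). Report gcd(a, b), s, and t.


Euclidean algorithm on (58, 47) — divide until remainder is 0:
  58 = 1 · 47 + 11
  47 = 4 · 11 + 3
  11 = 3 · 3 + 2
  3 = 1 · 2 + 1
  2 = 2 · 1 + 0
gcd(58, 47) = 1.
Track Bezout coefficients alongside the remainders: start with r₀ = 58 = a·1 + b·0 (s = 1, t = 0) and r₁ = 47 = a·0 + b·1 (s = 0, t = 1); each new remainder r_{k+1} = r_{k-1} − q_k·r_k inherits s_{k+1} = s_{k-1} − q_k·s_k, t_{k+1} = t_{k-1} − q_k·t_k, so r_k = a·s_k + b·t_k at every step:
  q = 1: r = 11, s = 1 − 1·0 = 1, t = 0 − 1·1 = -1  (check: 58·1 + 47·(-1) = 11)
  q = 4: r = 3, s = 0 − 4·1 = -4, t = 1 − 4·(-1) = 5  (check: 58·(-4) + 47·5 = 3)
  q = 3: r = 2, s = 1 − 3·(-4) = 13, t = -1 − 3·5 = -16  (check: 58·13 + 47·(-16) = 2)
  q = 1: r = 1, s = -4 − 1·13 = -17, t = 5 − 1·(-16) = 21  (check: 58·(-17) + 47·21 = 1)
The row with r = 1 (the gcd) gives the Bezout coefficients s = -17, t = 21.
Result: 58 · (-17) + 47 · (21) = 1.

gcd(58, 47) = 1; s = -17, t = 21 (check: 58·(-17) + 47·21 = 1).


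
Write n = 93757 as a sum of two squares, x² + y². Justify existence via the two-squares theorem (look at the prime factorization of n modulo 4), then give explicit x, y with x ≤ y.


Step 1: Factor n = 93757 = 29 · 53 · 61.
Step 2: Check the mod-4 condition on each prime factor: 29 ≡ 1 (mod 4), exponent 1; 53 ≡ 1 (mod 4), exponent 1; 61 ≡ 1 (mod 4), exponent 1.
All primes ≡ 3 (mod 4) appear to even exponent (or don't appear), so by the two-squares theorem n IS expressible as a sum of two squares.
Step 3: Build a representation. Here n = 29 · 53 · 61 is a product of primes ≡ 1 (mod 4). Each prime p ≡ 1 (mod 4) is itself a sum of two squares; find a² by testing p − a² for a perfect square:
  29: 29 − 1² = 28, 29 − 2² = 25 = 5² ⇒ 29 = 2² + 5².
  53: 53 − 1² = 52, 53 − 2² = 49 = 7² ⇒ 53 = 2² + 7².
  61: 61 − 1² = 60, 61 − 2² = 57, 61 − 3² = 52, 61 − 4² = 45, 61 − 5² = 36 = 6² ⇒ 61 = 5² + 6².
  Combine using the Brahmagupta–Fibonacci identity (a² + b²)(c² + d²) = (ac − bd)² + (ad + bc)² = (ac + bd)² + (ad − bc)²:
  29 · 53 = 1537: from (2² + 5²)(2² + 7²), take (2·2 − 5·7, 2·7 + 5·2) = (4 − 35, 14 + 10) = (-31, 24); dropping signs (only squares matter) gives (31, 24); check 31² + 24² = 961 + 576 = 1537 ✓.
  1537 · 61 = 93757: from (31² + 24²)(5² + 6²), take (31·5 − 24·6, 31·6 + 24·5) = (155 − 144, 186 + 120) = (11, 306); check 11² + 306² = 121 + 93636 = 93757 ✓.
Step 4: Order so x ≤ y and verify: 11² + 306² = 121 + 93636 = 93757 = n. ✓

n = 93757 = 11² + 306² (one valid representation with x ≤ y).


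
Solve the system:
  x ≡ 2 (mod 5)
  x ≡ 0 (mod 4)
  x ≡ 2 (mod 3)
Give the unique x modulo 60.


Moduli 5, 4, 3 are pairwise coprime; by CRT there is a unique solution modulo M = 5 · 4 · 3 = 60.
Solve pairwise, accumulating the modulus:
  Start with x ≡ 2 (mod 5).
  Combine with x ≡ 0 (mod 4): since gcd(5, 4) = 1, we get a unique residue mod 20.
    Write x = 2 + 5·t and substitute into x ≡ 0 (mod 4): 5·t ≡ 0 − 2 = -2 (mod 4).
    Reduce coefficients mod 4: 1·t ≡ 2 (mod 4).
    So t ≡ 2 (mod 4).
    Then x = 2 + 5·2 = 12, valid modulo lcm(5, 4) = 20: x ≡ 12 (mod 20).
  Combine with x ≡ 2 (mod 3): since gcd(20, 3) = 1, we get a unique residue mod 60.
    Write x = 12 + 20·t and substitute into x ≡ 2 (mod 3): 20·t ≡ 2 − 12 = -10 (mod 3).
    Reduce coefficients mod 3: 2·t ≡ 2 (mod 3).
    The inverse of 2 mod 3 is 2 (since 2·2 = 4 = 1·3 + 1), so t ≡ 2·2 = 4 ≡ 1 (mod 3).
    Then x = 12 + 20·1 = 32, valid modulo lcm(20, 3) = 60: x ≡ 32 (mod 60).
Verify: 32 mod 5 = 2 ✓, 32 mod 4 = 0 ✓, 32 mod 3 = 2 ✓.

x ≡ 32 (mod 60).


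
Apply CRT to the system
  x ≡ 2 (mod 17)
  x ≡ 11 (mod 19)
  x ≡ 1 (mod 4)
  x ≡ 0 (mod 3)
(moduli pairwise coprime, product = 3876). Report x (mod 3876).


Product of moduli M = 17 · 19 · 4 · 3 = 3876.
Merge one congruence at a time:
  Start: x ≡ 2 (mod 17).
  Combine with x ≡ 11 (mod 19); new modulus lcm = 323.
    Write x = 2 + 17·t and substitute into x ≡ 11 (mod 19): 17·t ≡ 11 − 2 = 9 (mod 19).
    The inverse of 17 mod 19 is 9 (since 17·9 = 153 = 8·19 + 1), so t ≡ 9·9 = 81 ≡ 5 (mod 19).
    Then x = 2 + 17·5 = 87, valid modulo lcm(17, 19) = 323: x ≡ 87 (mod 323).
  Combine with x ≡ 1 (mod 4); new modulus lcm = 1292.
    Write x = 87 + 323·t and substitute into x ≡ 1 (mod 4): 323·t ≡ 1 − 87 = -86 (mod 4).
    Reduce coefficients mod 4: 3·t ≡ 2 (mod 4).
    The inverse of 3 mod 4 is 3 (since 3·3 = 9 = 2·4 + 1), so t ≡ 3·2 = 6 ≡ 2 (mod 4).
    Then x = 87 + 323·2 = 733, valid modulo lcm(323, 4) = 1292: x ≡ 733 (mod 1292).
  Combine with x ≡ 0 (mod 3); new modulus lcm = 3876.
    Write x = 733 + 1292·t and substitute into x ≡ 0 (mod 3): 1292·t ≡ 0 − 733 = -733 (mod 3).
    Reduce coefficients mod 3: 2·t ≡ 2 (mod 3).
    The inverse of 2 mod 3 is 2 (since 2·2 = 4 = 1·3 + 1), so t ≡ 2·2 = 4 ≡ 1 (mod 3).
    Then x = 733 + 1292·1 = 2025, valid modulo lcm(1292, 3) = 3876: x ≡ 2025 (mod 3876).
Verify against each original: 2025 mod 17 = 2, 2025 mod 19 = 11, 2025 mod 4 = 1, 2025 mod 3 = 0.

x ≡ 2025 (mod 3876).


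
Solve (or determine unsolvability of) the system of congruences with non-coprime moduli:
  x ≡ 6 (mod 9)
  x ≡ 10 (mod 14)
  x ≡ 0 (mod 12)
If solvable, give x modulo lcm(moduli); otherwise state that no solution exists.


Moduli 9, 14, 12 are not pairwise coprime, so CRT works modulo lcm(m_i) when all pairwise compatibility conditions hold.
Pairwise compatibility: gcd(m_i, m_j) must divide a_i - a_j for every pair.
Merge one congruence at a time:
  Start: x ≡ 6 (mod 9).
  Combine with x ≡ 10 (mod 14): gcd(9, 14) = 1; 10 - 6 = 4, which IS divisible by 1, so compatible.
    Write x = 6 + 9·t and substitute into x ≡ 10 (mod 14): 9·t ≡ 10 − 6 = 4 (mod 14).
    The inverse of 9 mod 14 is 11 (since 9·11 = 99 = 7·14 + 1), so t ≡ 11·4 = 44 ≡ 2 (mod 14).
    Then x = 6 + 9·2 = 24, valid modulo lcm(9, 14) = 126: x ≡ 24 (mod 126).
  Combine with x ≡ 0 (mod 12): gcd(126, 12) = 6; 0 - 24 = -24, which IS divisible by 6, so compatible.
    Write x = 24 + 126·t and substitute into x ≡ 0 (mod 12): 126·t ≡ 0 − 24 = -24 (mod 12).
    Divide the congruence (and modulus) by g = 6: 21·t ≡ -4 (mod 2).
    Reduce coefficients mod 2: 1·t ≡ 0 (mod 2).
    So t ≡ 0 (mod 2).
    Then x = 24 + 126·0 = 24, valid modulo lcm(126, 12) = 252: x ≡ 24 (mod 252).
Verify: 24 mod 9 = 6, 24 mod 14 = 10, 24 mod 12 = 0.

x ≡ 24 (mod 252).


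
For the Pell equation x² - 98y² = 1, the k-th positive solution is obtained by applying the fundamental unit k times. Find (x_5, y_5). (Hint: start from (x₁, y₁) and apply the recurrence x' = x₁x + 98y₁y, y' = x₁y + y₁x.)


Step 1: Find the fundamental solution (x₁, y₁) of x² - 98y² = 1.
  Expand √98 as a continued fraction. a₀ = ⌊√98⌋ = 9; iterate m_{k+1} = d_k·a_k − m_k, d_{k+1} = (98 − m_{k+1}²)/d_k, a_{k+1} = ⌊(a₀ + m_{k+1})/d_{k+1}⌋ (starting m₀ = 0, d₀ = 1), with convergents p_k = a_k·p_{k-1} + p_{k-2}, q_k = a_k·q_{k-1} + q_{k-2} (p₋₁ = 1, q₋₁ = 0):
  k = 0: a₀ = 9; p₀/q₀ = 9/1; p₀² − 98·q₀² = 81 − 98 = -17.
  k = 1: m = 9, d = 17, a = ⌊(9 + 9)/17⌋ = 1; p/q = (1·9 + 1)/(1·1 + 0) = 10/1; p² − 98·q² = 100 − 98 = 2.
  k = 2: m = 8, d = 2, a = ⌊(9 + 8)/2⌋ = 8; p/q = (8·10 + 9)/(8·1 + 1) = 89/9; p² − 98·q² = 7921 − 7938 = -17.
  k = 3: m = 8, d = 17, a = ⌊(9 + 8)/17⌋ = 1; p/q = (1·89 + 10)/(1·9 + 1) = 99/10; p² − 98·q² = 9801 − 9800 = 1.
  The first convergent with p² − 98·q² = 1 gives the fundamental solution (x₁, y₁) = (99, 10).
Step 2: Apply the recurrence (x_{n+1}, y_{n+1}) = (x₁x_n + 98y₁y_n, x₁y_n + y₁x_n) repeatedly.
  From (x_1, y_1) = (99, 10): x_2 = 99·99 + 98·10·10 = 19601; y_2 = 99·10 + 10·99 = 1980.
  From (x_2, y_2) = (19601, 1980): x_3 = 99·19601 + 98·10·1980 = 3880899; y_3 = 99·1980 + 10·19601 = 392030.
  From (x_3, y_3) = (3880899, 392030): x_4 = 99·3880899 + 98·10·392030 = 768398401; y_4 = 99·392030 + 10·3880899 = 77619960.
  From (x_4, y_4) = (768398401, 77619960): x_5 = 99·768398401 + 98·10·77619960 = 152139002499; y_5 = 99·77619960 + 10·768398401 = 15368360050.
Step 3: Verify x_5² - 98·y_5² = 23146276081390728245001 - 23146276081390728245000 = 1 (should be 1). ✓

(x_1, y_1) = (99, 10); (x_5, y_5) = (152139002499, 15368360050).


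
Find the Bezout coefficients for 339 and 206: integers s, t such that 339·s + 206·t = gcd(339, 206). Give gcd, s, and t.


Euclidean algorithm on (339, 206) — divide until remainder is 0:
  339 = 1 · 206 + 133
  206 = 1 · 133 + 73
  133 = 1 · 73 + 60
  73 = 1 · 60 + 13
  60 = 4 · 13 + 8
  13 = 1 · 8 + 5
  8 = 1 · 5 + 3
  5 = 1 · 3 + 2
  3 = 1 · 2 + 1
  2 = 2 · 1 + 0
gcd(339, 206) = 1.
Track Bezout coefficients alongside the remainders: start with r₀ = 339 = a·1 + b·0 (s = 1, t = 0) and r₁ = 206 = a·0 + b·1 (s = 0, t = 1); each new remainder r_{k+1} = r_{k-1} − q_k·r_k inherits s_{k+1} = s_{k-1} − q_k·s_k, t_{k+1} = t_{k-1} − q_k·t_k, so r_k = a·s_k + b·t_k at every step:
  q = 1: r = 133, s = 1 − 1·0 = 1, t = 0 − 1·1 = -1  (check: 339·1 + 206·(-1) = 133)
  q = 1: r = 73, s = 0 − 1·1 = -1, t = 1 − 1·(-1) = 2  (check: 339·(-1) + 206·2 = 73)
  q = 1: r = 60, s = 1 − 1·(-1) = 2, t = -1 − 1·2 = -3  (check: 339·2 + 206·(-3) = 60)
  q = 1: r = 13, s = -1 − 1·2 = -3, t = 2 − 1·(-3) = 5  (check: 339·(-3) + 206·5 = 13)
  q = 4: r = 8, s = 2 − 4·(-3) = 14, t = -3 − 4·5 = -23  (check: 339·14 + 206·(-23) = 8)
  q = 1: r = 5, s = -3 − 1·14 = -17, t = 5 − 1·(-23) = 28  (check: 339·(-17) + 206·28 = 5)
  q = 1: r = 3, s = 14 − 1·(-17) = 31, t = -23 − 1·28 = -51  (check: 339·31 + 206·(-51) = 3)
  q = 1: r = 2, s = -17 − 1·31 = -48, t = 28 − 1·(-51) = 79  (check: 339·(-48) + 206·79 = 2)
  q = 1: r = 1, s = 31 − 1·(-48) = 79, t = -51 − 1·79 = -130  (check: 339·79 + 206·(-130) = 1)
The row with r = 1 (the gcd) gives the Bezout coefficients s = 79, t = -130.
Result: 339 · (79) + 206 · (-130) = 1.

gcd(339, 206) = 1; s = 79, t = -130 (check: 339·79 + 206·(-130) = 1).


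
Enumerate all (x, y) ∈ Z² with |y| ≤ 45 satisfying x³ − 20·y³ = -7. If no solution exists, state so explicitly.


The equation is x³ - 20y³ = -7. For fixed y, x³ = 20·y³ − 7, so a solution requires the RHS to be a perfect cube.
Strategy: iterate y from -45 to 45, compute RHS = 20·y³ − 7, and check whether it is a (positive or negative) perfect cube.
Check small values of y:
  y = 0: RHS = -7 is not a perfect cube.
  y = 1: RHS = 13 is not a perfect cube.
  y = -1: RHS = -27 = (-3)³ ⇒ x = -3 works.
  y = 2: RHS = 153 is not a perfect cube.
  y = -2: RHS = -167 is not a perfect cube.
  y = 3: RHS = 533 is not a perfect cube.
  y = -3: RHS = -547 is not a perfect cube.
Continuing the search up to |y| = 45 finds no further solutions beyond those listed.
Collected solutions: (-3, -1).

Solutions (with |y| ≤ 45): (-3, -1).


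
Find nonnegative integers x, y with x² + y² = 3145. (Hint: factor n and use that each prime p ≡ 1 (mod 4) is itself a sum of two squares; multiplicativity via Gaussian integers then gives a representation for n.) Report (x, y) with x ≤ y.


Step 1: Factor n = 3145 = 5 · 17 · 37.
Step 2: Check the mod-4 condition on each prime factor: 5 ≡ 1 (mod 4), exponent 1; 17 ≡ 1 (mod 4), exponent 1; 37 ≡ 1 (mod 4), exponent 1.
All primes ≡ 3 (mod 4) appear to even exponent (or don't appear), so by the two-squares theorem n IS expressible as a sum of two squares.
Step 3: Build a representation. Here n = 5 · 17 · 37 is a product of primes ≡ 1 (mod 4). Each prime p ≡ 1 (mod 4) is itself a sum of two squares; find a² by testing p − a² for a perfect square:
  5: 5 − 1² = 4 = 2² ⇒ 5 = 1² + 2².
  17: 17 − 1² = 16 = 4² ⇒ 17 = 1² + 4².
  37: 37 − 1² = 36 = 6² ⇒ 37 = 1² + 6².
  Combine using the Brahmagupta–Fibonacci identity (a² + b²)(c² + d²) = (ac − bd)² + (ad + bc)² = (ac + bd)² + (ad − bc)²:
  5 · 17 = 85: from (1² + 2²)(1² + 4²), take (1·1 − 2·4, 1·4 + 2·1) = (1 − 8, 4 + 2) = (-7, 6); dropping signs (only squares matter) gives (7, 6); check 7² + 6² = 49 + 36 = 85 ✓.
  85 · 37 = 3145: from (7² + 6²)(1² + 6²), take (7·1 − 6·6, 7·6 + 6·1) = (7 − 36, 42 + 6) = (-29, 48); dropping signs (only squares matter) gives (29, 48); check 29² + 48² = 841 + 2304 = 3145 ✓.
Step 4: Order so x ≤ y and verify: 29² + 48² = 841 + 2304 = 3145 = n. ✓

n = 3145 = 29² + 48² (one valid representation with x ≤ y).


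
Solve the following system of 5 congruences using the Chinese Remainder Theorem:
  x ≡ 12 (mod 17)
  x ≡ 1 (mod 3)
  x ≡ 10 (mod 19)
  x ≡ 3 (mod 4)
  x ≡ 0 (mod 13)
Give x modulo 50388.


Product of moduli M = 17 · 3 · 19 · 4 · 13 = 50388.
Merge one congruence at a time:
  Start: x ≡ 12 (mod 17).
  Combine with x ≡ 1 (mod 3); new modulus lcm = 51.
    Write x = 12 + 17·t and substitute into x ≡ 1 (mod 3): 17·t ≡ 1 − 12 = -11 (mod 3).
    Reduce coefficients mod 3: 2·t ≡ 1 (mod 3).
    The inverse of 2 mod 3 is 2 (since 2·2 = 4 = 1·3 + 1), so t ≡ 2·1 = 2 ≡ 2 (mod 3).
    Then x = 12 + 17·2 = 46, valid modulo lcm(17, 3) = 51: x ≡ 46 (mod 51).
  Combine with x ≡ 10 (mod 19); new modulus lcm = 969.
    Write x = 46 + 51·t and substitute into x ≡ 10 (mod 19): 51·t ≡ 10 − 46 = -36 (mod 19).
    Reduce coefficients mod 19: 13·t ≡ 2 (mod 19).
    The inverse of 13 mod 19 is 3 (since 13·3 = 39 = 2·19 + 1), so t ≡ 3·2 = 6 ≡ 6 (mod 19).
    Then x = 46 + 51·6 = 352, valid modulo lcm(51, 19) = 969: x ≡ 352 (mod 969).
  Combine with x ≡ 3 (mod 4); new modulus lcm = 3876.
    Write x = 352 + 969·t and substitute into x ≡ 3 (mod 4): 969·t ≡ 3 − 352 = -349 (mod 4).
    Reduce coefficients mod 4: 1·t ≡ 3 (mod 4).
    So t ≡ 3 (mod 4).
    Then x = 352 + 969·3 = 3259, valid modulo lcm(969, 4) = 3876: x ≡ 3259 (mod 3876).
  Combine with x ≡ 0 (mod 13); new modulus lcm = 50388.
    Write x = 3259 + 3876·t and substitute into x ≡ 0 (mod 13): 3876·t ≡ 0 − 3259 = -3259 (mod 13).
    Reduce coefficients mod 13: 2·t ≡ 4 (mod 13).
    The inverse of 2 mod 13 is 7 (since 2·7 = 14 = 1·13 + 1), so t ≡ 7·4 = 28 ≡ 2 (mod 13).
    Then x = 3259 + 3876·2 = 11011, valid modulo lcm(3876, 13) = 50388: x ≡ 11011 (mod 50388).
Verify against each original: 11011 mod 17 = 12, 11011 mod 3 = 1, 11011 mod 19 = 10, 11011 mod 4 = 3, 11011 mod 13 = 0.

x ≡ 11011 (mod 50388).


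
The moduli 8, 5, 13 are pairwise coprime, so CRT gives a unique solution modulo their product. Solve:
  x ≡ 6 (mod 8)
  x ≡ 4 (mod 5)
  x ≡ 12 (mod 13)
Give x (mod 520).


Moduli 8, 5, 13 are pairwise coprime; by CRT there is a unique solution modulo M = 8 · 5 · 13 = 520.
Solve pairwise, accumulating the modulus:
  Start with x ≡ 6 (mod 8).
  Combine with x ≡ 4 (mod 5): since gcd(8, 5) = 1, we get a unique residue mod 40.
    Write x = 6 + 8·t and substitute into x ≡ 4 (mod 5): 8·t ≡ 4 − 6 = -2 (mod 5).
    Reduce coefficients mod 5: 3·t ≡ 3 (mod 5).
    The inverse of 3 mod 5 is 2 (since 3·2 = 6 = 1·5 + 1), so t ≡ 2·3 = 6 ≡ 1 (mod 5).
    Then x = 6 + 8·1 = 14, valid modulo lcm(8, 5) = 40: x ≡ 14 (mod 40).
  Combine with x ≡ 12 (mod 13): since gcd(40, 13) = 1, we get a unique residue mod 520.
    Write x = 14 + 40·t and substitute into x ≡ 12 (mod 13): 40·t ≡ 12 − 14 = -2 (mod 13).
    Reduce coefficients mod 13: 1·t ≡ 11 (mod 13).
    So t ≡ 11 (mod 13).
    Then x = 14 + 40·11 = 454, valid modulo lcm(40, 13) = 520: x ≡ 454 (mod 520).
Verify: 454 mod 8 = 6 ✓, 454 mod 5 = 4 ✓, 454 mod 13 = 12 ✓.

x ≡ 454 (mod 520).


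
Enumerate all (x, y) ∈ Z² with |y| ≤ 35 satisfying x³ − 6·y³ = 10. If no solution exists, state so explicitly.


The equation is x³ - 6y³ = 10. For fixed y, x³ = 6·y³ + 10, so a solution requires the RHS to be a perfect cube.
Strategy: iterate y from -35 to 35, compute RHS = 6·y³ + 10, and check whether it is a (positive or negative) perfect cube.
Check small values of y:
  y = 0: RHS = 10 is not a perfect cube.
  y = 1: RHS = 16 is not a perfect cube.
  y = -1: RHS = 4 is not a perfect cube.
  y = 2: RHS = 58 is not a perfect cube.
  y = -2: RHS = -38 is not a perfect cube.
  y = 3: RHS = 172 is not a perfect cube.
  y = -3: RHS = -152 is not a perfect cube.
Continuing the search up to |y| = 35 finds no solutions either.
No (x, y) in the scanned range satisfies the equation.

No integer solutions with |y| ≤ 35.


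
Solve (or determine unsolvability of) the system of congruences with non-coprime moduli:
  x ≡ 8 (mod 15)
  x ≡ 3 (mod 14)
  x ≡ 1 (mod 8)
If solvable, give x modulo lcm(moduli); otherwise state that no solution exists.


Moduli 15, 14, 8 are not pairwise coprime, so CRT works modulo lcm(m_i) when all pairwise compatibility conditions hold.
Pairwise compatibility: gcd(m_i, m_j) must divide a_i - a_j for every pair.
Merge one congruence at a time:
  Start: x ≡ 8 (mod 15).
  Combine with x ≡ 3 (mod 14): gcd(15, 14) = 1; 3 - 8 = -5, which IS divisible by 1, so compatible.
    Write x = 8 + 15·t and substitute into x ≡ 3 (mod 14): 15·t ≡ 3 − 8 = -5 (mod 14).
    Reduce coefficients mod 14: 1·t ≡ 9 (mod 14).
    So t ≡ 9 (mod 14).
    Then x = 8 + 15·9 = 143, valid modulo lcm(15, 14) = 210: x ≡ 143 (mod 210).
  Combine with x ≡ 1 (mod 8): gcd(210, 8) = 2; 1 - 143 = -142, which IS divisible by 2, so compatible.
    Write x = 143 + 210·t and substitute into x ≡ 1 (mod 8): 210·t ≡ 1 − 143 = -142 (mod 8).
    Divide the congruence (and modulus) by g = 2: 105·t ≡ -71 (mod 4).
    Reduce coefficients mod 4: 1·t ≡ 1 (mod 4).
    So t ≡ 1 (mod 4).
    Then x = 143 + 210·1 = 353, valid modulo lcm(210, 8) = 840: x ≡ 353 (mod 840).
Verify: 353 mod 15 = 8, 353 mod 14 = 3, 353 mod 8 = 1.

x ≡ 353 (mod 840).
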